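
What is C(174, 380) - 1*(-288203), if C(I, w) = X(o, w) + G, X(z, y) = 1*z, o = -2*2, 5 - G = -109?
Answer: 288313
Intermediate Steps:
G = 114 (G = 5 - 1*(-109) = 5 + 109 = 114)
o = -4
X(z, y) = z
C(I, w) = 110 (C(I, w) = -4 + 114 = 110)
C(174, 380) - 1*(-288203) = 110 - 1*(-288203) = 110 + 288203 = 288313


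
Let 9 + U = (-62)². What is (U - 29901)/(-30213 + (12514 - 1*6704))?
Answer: 26066/24403 ≈ 1.0681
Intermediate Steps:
U = 3835 (U = -9 + (-62)² = -9 + 3844 = 3835)
(U - 29901)/(-30213 + (12514 - 1*6704)) = (3835 - 29901)/(-30213 + (12514 - 1*6704)) = -26066/(-30213 + (12514 - 6704)) = -26066/(-30213 + 5810) = -26066/(-24403) = -26066*(-1/24403) = 26066/24403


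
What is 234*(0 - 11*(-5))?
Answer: 12870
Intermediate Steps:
234*(0 - 11*(-5)) = 234*(0 + 55) = 234*55 = 12870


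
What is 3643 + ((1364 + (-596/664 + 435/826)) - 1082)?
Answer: 134532359/34279 ≈ 3924.6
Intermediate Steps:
3643 + ((1364 + (-596/664 + 435/826)) - 1082) = 3643 + ((1364 + (-596*1/664 + 435*(1/826))) - 1082) = 3643 + ((1364 + (-149/166 + 435/826)) - 1082) = 3643 + ((1364 - 12716/34279) - 1082) = 3643 + (46743840/34279 - 1082) = 3643 + 9653962/34279 = 134532359/34279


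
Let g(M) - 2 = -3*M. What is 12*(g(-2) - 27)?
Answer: -228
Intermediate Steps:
g(M) = 2 - 3*M
12*(g(-2) - 27) = 12*((2 - 3*(-2)) - 27) = 12*((2 + 6) - 27) = 12*(8 - 27) = 12*(-19) = -228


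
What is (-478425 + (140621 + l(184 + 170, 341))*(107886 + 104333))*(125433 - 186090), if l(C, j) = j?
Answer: -1814513894098221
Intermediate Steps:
(-478425 + (140621 + l(184 + 170, 341))*(107886 + 104333))*(125433 - 186090) = (-478425 + (140621 + 341)*(107886 + 104333))*(125433 - 186090) = (-478425 + 140962*212219)*(-60657) = (-478425 + 29914814678)*(-60657) = 29914336253*(-60657) = -1814513894098221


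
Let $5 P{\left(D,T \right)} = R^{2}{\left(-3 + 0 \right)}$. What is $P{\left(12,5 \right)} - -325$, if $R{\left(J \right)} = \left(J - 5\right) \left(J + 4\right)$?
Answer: $\frac{1689}{5} \approx 337.8$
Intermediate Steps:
$R{\left(J \right)} = \left(-5 + J\right) \left(4 + J\right)$
$P{\left(D,T \right)} = \frac{64}{5}$ ($P{\left(D,T \right)} = \frac{\left(-20 + \left(-3 + 0\right)^{2} - \left(-3 + 0\right)\right)^{2}}{5} = \frac{\left(-20 + \left(-3\right)^{2} - -3\right)^{2}}{5} = \frac{\left(-20 + 9 + 3\right)^{2}}{5} = \frac{\left(-8\right)^{2}}{5} = \frac{1}{5} \cdot 64 = \frac{64}{5}$)
$P{\left(12,5 \right)} - -325 = \frac{64}{5} - -325 = \frac{64}{5} + 325 = \frac{1689}{5}$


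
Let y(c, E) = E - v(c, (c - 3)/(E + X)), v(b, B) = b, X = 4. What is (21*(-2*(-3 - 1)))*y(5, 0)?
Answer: -840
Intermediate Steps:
y(c, E) = E - c
(21*(-2*(-3 - 1)))*y(5, 0) = (21*(-2*(-3 - 1)))*(0 - 1*5) = (21*(-2*(-4)))*(0 - 5) = (21*8)*(-5) = 168*(-5) = -840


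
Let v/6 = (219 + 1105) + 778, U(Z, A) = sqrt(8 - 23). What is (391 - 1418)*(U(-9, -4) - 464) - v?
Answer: 463916 - 1027*I*sqrt(15) ≈ 4.6392e+5 - 3977.6*I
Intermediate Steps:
U(Z, A) = I*sqrt(15) (U(Z, A) = sqrt(-15) = I*sqrt(15))
v = 12612 (v = 6*((219 + 1105) + 778) = 6*(1324 + 778) = 6*2102 = 12612)
(391 - 1418)*(U(-9, -4) - 464) - v = (391 - 1418)*(I*sqrt(15) - 464) - 1*12612 = -1027*(-464 + I*sqrt(15)) - 12612 = (476528 - 1027*I*sqrt(15)) - 12612 = 463916 - 1027*I*sqrt(15)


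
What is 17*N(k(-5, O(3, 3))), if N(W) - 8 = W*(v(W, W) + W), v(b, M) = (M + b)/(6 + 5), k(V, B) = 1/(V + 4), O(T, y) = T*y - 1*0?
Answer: 1717/11 ≈ 156.09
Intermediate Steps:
O(T, y) = T*y (O(T, y) = T*y + 0 = T*y)
k(V, B) = 1/(4 + V)
v(b, M) = M/11 + b/11 (v(b, M) = (M + b)/11 = (M + b)*(1/11) = M/11 + b/11)
N(W) = 8 + 13*W**2/11 (N(W) = 8 + W*((W/11 + W/11) + W) = 8 + W*(2*W/11 + W) = 8 + W*(13*W/11) = 8 + 13*W**2/11)
17*N(k(-5, O(3, 3))) = 17*(8 + 13*(1/(4 - 5))**2/11) = 17*(8 + 13*(1/(-1))**2/11) = 17*(8 + (13/11)*(-1)**2) = 17*(8 + (13/11)*1) = 17*(8 + 13/11) = 17*(101/11) = 1717/11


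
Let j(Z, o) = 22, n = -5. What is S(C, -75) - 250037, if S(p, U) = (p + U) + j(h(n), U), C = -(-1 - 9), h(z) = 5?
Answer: -250080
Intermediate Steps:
C = 10 (C = -1*(-10) = 10)
S(p, U) = 22 + U + p (S(p, U) = (p + U) + 22 = (U + p) + 22 = 22 + U + p)
S(C, -75) - 250037 = (22 - 75 + 10) - 250037 = -43 - 250037 = -250080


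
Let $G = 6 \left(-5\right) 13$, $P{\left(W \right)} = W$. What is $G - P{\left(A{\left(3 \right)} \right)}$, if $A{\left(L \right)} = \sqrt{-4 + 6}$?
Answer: $-390 - \sqrt{2} \approx -391.41$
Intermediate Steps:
$A{\left(L \right)} = \sqrt{2}$
$G = -390$ ($G = \left(-30\right) 13 = -390$)
$G - P{\left(A{\left(3 \right)} \right)} = -390 - \sqrt{2}$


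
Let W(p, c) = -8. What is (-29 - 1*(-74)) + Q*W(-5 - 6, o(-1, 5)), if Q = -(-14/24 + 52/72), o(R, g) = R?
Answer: 415/9 ≈ 46.111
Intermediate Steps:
Q = -5/36 (Q = -(-14*1/24 + 52*(1/72)) = -(-7/12 + 13/18) = -1*5/36 = -5/36 ≈ -0.13889)
(-29 - 1*(-74)) + Q*W(-5 - 6, o(-1, 5)) = (-29 - 1*(-74)) - 5/36*(-8) = (-29 + 74) + 10/9 = 45 + 10/9 = 415/9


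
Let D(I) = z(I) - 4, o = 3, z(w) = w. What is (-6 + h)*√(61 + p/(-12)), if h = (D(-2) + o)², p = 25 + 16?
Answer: √2073/2 ≈ 22.765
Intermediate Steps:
p = 41
D(I) = -4 + I (D(I) = I - 4 = -4 + I)
h = 9 (h = ((-4 - 2) + 3)² = (-6 + 3)² = (-3)² = 9)
(-6 + h)*√(61 + p/(-12)) = (-6 + 9)*√(61 + 41/(-12)) = 3*√(61 + 41*(-1/12)) = 3*√(61 - 41/12) = 3*√(691/12) = 3*(√2073/6) = √2073/2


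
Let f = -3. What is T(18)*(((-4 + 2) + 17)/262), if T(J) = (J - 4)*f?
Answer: -315/131 ≈ -2.4046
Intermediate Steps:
T(J) = 12 - 3*J (T(J) = (J - 4)*(-3) = (-4 + J)*(-3) = 12 - 3*J)
T(18)*(((-4 + 2) + 17)/262) = (12 - 3*18)*(((-4 + 2) + 17)/262) = (12 - 54)*((-2 + 17)*(1/262)) = -630/262 = -42*15/262 = -315/131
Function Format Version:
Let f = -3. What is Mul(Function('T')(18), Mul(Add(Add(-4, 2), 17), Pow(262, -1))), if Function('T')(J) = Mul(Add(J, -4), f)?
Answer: Rational(-315, 131) ≈ -2.4046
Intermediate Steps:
Function('T')(J) = Add(12, Mul(-3, J)) (Function('T')(J) = Mul(Add(J, -4), -3) = Mul(Add(-4, J), -3) = Add(12, Mul(-3, J)))
Mul(Function('T')(18), Mul(Add(Add(-4, 2), 17), Pow(262, -1))) = Mul(Add(12, Mul(-3, 18)), Mul(Add(Add(-4, 2), 17), Pow(262, -1))) = Mul(Add(12, -54), Mul(Add(-2, 17), Rational(1, 262))) = Mul(-42, Mul(15, Rational(1, 262))) = Mul(-42, Rational(15, 262)) = Rational(-315, 131)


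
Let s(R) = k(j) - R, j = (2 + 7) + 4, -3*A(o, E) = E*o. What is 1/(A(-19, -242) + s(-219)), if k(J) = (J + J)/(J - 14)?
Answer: -3/4019 ≈ -0.00074645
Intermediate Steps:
A(o, E) = -E*o/3
j = 13 (j = 9 + 4 = 13)
k(J) = 2*J/(-14 + J) (k(J) = (2*J)/(-14 + J) = 2*J/(-14 + J))
s(R) = -26 - R (s(R) = 2*13/(-14 + 13) - R = 2*13/(-1) - R = 2*13*(-1) - R = -26 - R)
1/(A(-19, -242) + s(-219)) = 1/(-⅓*(-242)*(-19) + (-26 - 1*(-219))) = 1/(-4598/3 + (-26 + 219)) = 1/(-4598/3 + 193) = 1/(-4019/3) = -3/4019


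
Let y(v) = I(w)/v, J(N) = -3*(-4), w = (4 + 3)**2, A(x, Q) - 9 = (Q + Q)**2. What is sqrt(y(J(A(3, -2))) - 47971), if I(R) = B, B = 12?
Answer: 3*I*sqrt(5330) ≈ 219.02*I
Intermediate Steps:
A(x, Q) = 9 + 4*Q**2 (A(x, Q) = 9 + (Q + Q)**2 = 9 + (2*Q)**2 = 9 + 4*Q**2)
w = 49 (w = 7**2 = 49)
I(R) = 12
J(N) = 12
y(v) = 12/v
sqrt(y(J(A(3, -2))) - 47971) = sqrt(12/12 - 47971) = sqrt(12*(1/12) - 47971) = sqrt(1 - 47971) = sqrt(-47970) = 3*I*sqrt(5330)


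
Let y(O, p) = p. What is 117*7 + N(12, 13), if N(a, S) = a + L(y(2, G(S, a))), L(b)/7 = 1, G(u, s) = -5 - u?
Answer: 838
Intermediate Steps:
L(b) = 7 (L(b) = 7*1 = 7)
N(a, S) = 7 + a (N(a, S) = a + 7 = 7 + a)
117*7 + N(12, 13) = 117*7 + (7 + 12) = 819 + 19 = 838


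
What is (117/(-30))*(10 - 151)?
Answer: 5499/10 ≈ 549.90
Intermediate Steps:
(117/(-30))*(10 - 151) = (117*(-1/30))*(-141) = -39/10*(-141) = 5499/10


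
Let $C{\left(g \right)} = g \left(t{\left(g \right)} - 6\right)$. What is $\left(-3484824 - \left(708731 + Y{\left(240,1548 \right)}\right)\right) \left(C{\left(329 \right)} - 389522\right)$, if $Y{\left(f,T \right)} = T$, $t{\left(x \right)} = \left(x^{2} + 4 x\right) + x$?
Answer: $-150021069992794$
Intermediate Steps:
$t{\left(x \right)} = x^{2} + 5 x$
$C{\left(g \right)} = g \left(-6 + g \left(5 + g\right)\right)$ ($C{\left(g \right)} = g \left(g \left(5 + g\right) - 6\right) = g \left(-6 + g \left(5 + g\right)\right)$)
$\left(-3484824 - \left(708731 + Y{\left(240,1548 \right)}\right)\right) \left(C{\left(329 \right)} - 389522\right) = \left(-3484824 - 710279\right) \left(329 \left(-6 + 329 \left(5 + 329\right)\right) - 389522\right) = \left(-3484824 - 710279\right) \left(329 \left(-6 + 329 \cdot 334\right) - 389522\right) = \left(-3484824 - 710279\right) \left(329 \left(-6 + 109886\right) - 389522\right) = - 4195103 \left(329 \cdot 109880 - 389522\right) = - 4195103 \left(36150520 - 389522\right) = \left(-4195103\right) 35760998 = -150021069992794$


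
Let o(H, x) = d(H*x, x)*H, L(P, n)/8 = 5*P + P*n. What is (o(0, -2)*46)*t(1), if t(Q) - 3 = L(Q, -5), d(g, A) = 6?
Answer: 0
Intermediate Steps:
L(P, n) = 40*P + 8*P*n (L(P, n) = 8*(5*P + P*n) = 40*P + 8*P*n)
t(Q) = 3 (t(Q) = 3 + 8*Q*(5 - 5) = 3 + 8*Q*0 = 3 + 0 = 3)
o(H, x) = 6*H
(o(0, -2)*46)*t(1) = ((6*0)*46)*3 = (0*46)*3 = 0*3 = 0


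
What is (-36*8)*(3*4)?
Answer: -3456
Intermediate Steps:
(-36*8)*(3*4) = -288*12 = -3456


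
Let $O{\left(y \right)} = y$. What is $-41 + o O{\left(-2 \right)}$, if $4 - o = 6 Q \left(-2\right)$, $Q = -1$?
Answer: $-25$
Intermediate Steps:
$o = -8$ ($o = 4 - 6 \left(-1\right) \left(-2\right) = 4 - \left(-6\right) \left(-2\right) = 4 - 12 = -8$)
$-41 + o O{\left(-2 \right)} = -41 - -16 = -41 + 16 = -25$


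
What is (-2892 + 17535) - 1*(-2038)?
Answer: 16681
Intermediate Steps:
(-2892 + 17535) - 1*(-2038) = 14643 + 2038 = 16681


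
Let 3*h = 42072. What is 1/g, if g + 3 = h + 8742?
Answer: 1/22763 ≈ 4.3931e-5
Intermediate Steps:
h = 14024 (h = (⅓)*42072 = 14024)
g = 22763 (g = -3 + (14024 + 8742) = -3 + 22766 = 22763)
1/g = 1/22763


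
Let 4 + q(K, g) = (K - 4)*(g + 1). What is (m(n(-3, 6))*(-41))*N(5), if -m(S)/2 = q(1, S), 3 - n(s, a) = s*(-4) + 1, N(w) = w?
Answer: 9430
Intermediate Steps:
q(K, g) = -4 + (1 + g)*(-4 + K) (q(K, g) = -4 + (K - 4)*(g + 1) = -4 + (-4 + K)*(1 + g) = -4 + (1 + g)*(-4 + K))
n(s, a) = 2 + 4*s (n(s, a) = 3 - (s*(-4) + 1) = 3 - (-4*s + 1) = 3 - (1 - 4*s) = 3 + (-1 + 4*s) = 2 + 4*s)
m(S) = 14 + 6*S (m(S) = -2*(-8 + 1 - 4*S + 1*S) = -2*(-8 + 1 - 4*S + S) = -2*(-7 - 3*S) = 14 + 6*S)
(m(n(-3, 6))*(-41))*N(5) = ((14 + 6*(2 + 4*(-3)))*(-41))*5 = ((14 + 6*(2 - 12))*(-41))*5 = ((14 + 6*(-10))*(-41))*5 = ((14 - 60)*(-41))*5 = -46*(-41)*5 = 1886*5 = 9430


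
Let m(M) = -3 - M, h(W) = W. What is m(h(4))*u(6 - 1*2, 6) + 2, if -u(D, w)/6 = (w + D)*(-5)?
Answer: -2098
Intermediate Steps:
u(D, w) = 30*D + 30*w (u(D, w) = -6*(w + D)*(-5) = -6*(D + w)*(-5) = -6*(-5*D - 5*w) = 30*D + 30*w)
m(h(4))*u(6 - 1*2, 6) + 2 = (-3 - 1*4)*(30*(6 - 1*2) + 30*6) + 2 = (-3 - 4)*(30*(6 - 2) + 180) + 2 = -7*(30*4 + 180) + 2 = -7*(120 + 180) + 2 = -7*300 + 2 = -2100 + 2 = -2098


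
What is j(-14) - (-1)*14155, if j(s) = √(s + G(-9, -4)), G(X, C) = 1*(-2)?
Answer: 14155 + 4*I ≈ 14155.0 + 4.0*I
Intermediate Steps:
G(X, C) = -2
j(s) = √(-2 + s) (j(s) = √(s - 2) = √(-2 + s))
j(-14) - (-1)*14155 = √(-2 - 14) - (-1)*14155 = √(-16) - 1*(-14155) = 4*I + 14155 = 14155 + 4*I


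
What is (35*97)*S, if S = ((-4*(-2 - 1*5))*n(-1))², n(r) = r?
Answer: 2661680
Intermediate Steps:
S = 784 (S = (-4*(-2 - 1*5)*(-1))² = (-4*(-2 - 5)*(-1))² = (-4*(-7)*(-1))² = (28*(-1))² = (-28)² = 784)
(35*97)*S = (35*97)*784 = 3395*784 = 2661680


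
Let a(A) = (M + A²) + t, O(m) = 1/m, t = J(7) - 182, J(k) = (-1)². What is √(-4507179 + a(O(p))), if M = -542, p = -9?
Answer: I*√365140061/9 ≈ 2123.2*I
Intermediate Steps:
J(k) = 1
t = -181 (t = 1 - 182 = -181)
a(A) = -723 + A² (a(A) = (-542 + A²) - 181 = -723 + A²)
√(-4507179 + a(O(p))) = √(-4507179 + (-723 + (1/(-9))²)) = √(-4507179 + (-723 + (-⅑)²)) = √(-4507179 + (-723 + 1/81)) = √(-4507179 - 58562/81) = √(-365140061/81) = I*√365140061/9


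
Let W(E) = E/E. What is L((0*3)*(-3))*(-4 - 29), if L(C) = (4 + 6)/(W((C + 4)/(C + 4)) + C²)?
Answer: -330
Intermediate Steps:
W(E) = 1
L(C) = 10/(1 + C²) (L(C) = (4 + 6)/(1 + C²) = 10/(1 + C²))
L((0*3)*(-3))*(-4 - 29) = (10/(1 + ((0*3)*(-3))²))*(-4 - 29) = (10/(1 + (0*(-3))²))*(-33) = (10/(1 + 0²))*(-33) = (10/(1 + 0))*(-33) = (10/1)*(-33) = (10*1)*(-33) = 10*(-33) = -330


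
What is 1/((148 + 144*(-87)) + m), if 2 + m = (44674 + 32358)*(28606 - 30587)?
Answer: -1/152612774 ≈ -6.5525e-9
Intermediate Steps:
m = -152600394 (m = -2 + (44674 + 32358)*(28606 - 30587) = -2 + 77032*(-1981) = -2 - 152600392 = -152600394)
1/((148 + 144*(-87)) + m) = 1/((148 + 144*(-87)) - 152600394) = 1/((148 - 12528) - 152600394) = 1/(-12380 - 152600394) = 1/(-152612774) = -1/152612774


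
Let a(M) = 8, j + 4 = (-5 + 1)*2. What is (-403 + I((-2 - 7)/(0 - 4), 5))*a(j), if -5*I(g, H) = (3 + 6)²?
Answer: -16768/5 ≈ -3353.6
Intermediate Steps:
j = -12 (j = -4 + (-5 + 1)*2 = -4 - 4*2 = -4 - 8 = -12)
I(g, H) = -81/5 (I(g, H) = -(3 + 6)²/5 = -⅕*9² = -⅕*81 = -81/5)
(-403 + I((-2 - 7)/(0 - 4), 5))*a(j) = (-403 - 81/5)*8 = -2096/5*8 = -16768/5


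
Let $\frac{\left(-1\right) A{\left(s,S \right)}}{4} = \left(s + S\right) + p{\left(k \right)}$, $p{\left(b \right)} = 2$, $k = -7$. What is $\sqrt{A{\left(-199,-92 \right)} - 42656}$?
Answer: $10 i \sqrt{415} \approx 203.72 i$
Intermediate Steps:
$A{\left(s,S \right)} = -8 - 4 S - 4 s$ ($A{\left(s,S \right)} = - 4 \left(\left(s + S\right) + 2\right) = - 4 \left(\left(S + s\right) + 2\right) = - 4 \left(2 + S + s\right) = -8 - 4 S - 4 s$)
$\sqrt{A{\left(-199,-92 \right)} - 42656} = \sqrt{\left(-8 - -368 - -796\right) - 42656} = \sqrt{\left(-8 + 368 + 796\right) - 42656} = \sqrt{1156 - 42656} = \sqrt{-41500} = 10 i \sqrt{415}$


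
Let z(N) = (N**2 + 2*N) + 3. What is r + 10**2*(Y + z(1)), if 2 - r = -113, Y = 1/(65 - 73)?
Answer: 1405/2 ≈ 702.50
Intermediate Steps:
Y = -1/8 (Y = 1/(-8) = -1/8 ≈ -0.12500)
z(N) = 3 + N**2 + 2*N
r = 115 (r = 2 - 1*(-113) = 2 + 113 = 115)
r + 10**2*(Y + z(1)) = 115 + 10**2*(-1/8 + (3 + 1**2 + 2*1)) = 115 + 100*(-1/8 + (3 + 1 + 2)) = 115 + 100*(-1/8 + 6) = 115 + 100*(47/8) = 115 + 1175/2 = 1405/2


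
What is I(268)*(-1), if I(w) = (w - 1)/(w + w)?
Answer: -267/536 ≈ -0.49813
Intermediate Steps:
I(w) = (-1 + w)/(2*w) (I(w) = (-1 + w)/((2*w)) = (-1 + w)*(1/(2*w)) = (-1 + w)/(2*w))
I(268)*(-1) = ((½)*(-1 + 268)/268)*(-1) = ((½)*(1/268)*267)*(-1) = (267/536)*(-1) = -267/536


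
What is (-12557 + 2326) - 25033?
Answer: -35264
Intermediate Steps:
(-12557 + 2326) - 25033 = -10231 - 25033 = -35264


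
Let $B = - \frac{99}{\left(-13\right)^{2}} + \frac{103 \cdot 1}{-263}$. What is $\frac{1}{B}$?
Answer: $- \frac{44447}{43444} \approx -1.0231$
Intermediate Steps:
$B = - \frac{43444}{44447}$ ($B = - \frac{99}{169} + 103 \left(- \frac{1}{263}\right) = \left(-99\right) \frac{1}{169} - \frac{103}{263} = - \frac{99}{169} - \frac{103}{263} = - \frac{43444}{44447} \approx -0.97743$)
$\frac{1}{B} = \frac{1}{- \frac{43444}{44447}} = - \frac{44447}{43444}$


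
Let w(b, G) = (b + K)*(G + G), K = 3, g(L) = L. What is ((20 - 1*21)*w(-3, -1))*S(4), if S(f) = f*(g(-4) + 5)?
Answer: 0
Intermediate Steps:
S(f) = f (S(f) = f*(-4 + 5) = f*1 = f)
w(b, G) = 2*G*(3 + b) (w(b, G) = (b + 3)*(G + G) = (3 + b)*(2*G) = 2*G*(3 + b))
((20 - 1*21)*w(-3, -1))*S(4) = ((20 - 1*21)*(2*(-1)*(3 - 3)))*4 = ((20 - 21)*(2*(-1)*0))*4 = -1*0*4 = 0*4 = 0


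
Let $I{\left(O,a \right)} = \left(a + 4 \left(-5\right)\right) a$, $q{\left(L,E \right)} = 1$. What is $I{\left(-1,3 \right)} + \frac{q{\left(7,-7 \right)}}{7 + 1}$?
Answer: $- \frac{407}{8} \approx -50.875$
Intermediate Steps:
$I{\left(O,a \right)} = a \left(-20 + a\right)$ ($I{\left(O,a \right)} = \left(a - 20\right) a = \left(-20 + a\right) a = a \left(-20 + a\right)$)
$I{\left(-1,3 \right)} + \frac{q{\left(7,-7 \right)}}{7 + 1} = 3 \left(-20 + 3\right) + 1 \frac{1}{7 + 1} = 3 \left(-17\right) + 1 \cdot \frac{1}{8} = -51 + 1 \cdot \frac{1}{8} = -51 + \frac{1}{8} = - \frac{407}{8}$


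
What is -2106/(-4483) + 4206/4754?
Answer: 14433711/10656091 ≈ 1.3545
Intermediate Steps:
-2106/(-4483) + 4206/4754 = -2106*(-1/4483) + 4206*(1/4754) = 2106/4483 + 2103/2377 = 14433711/10656091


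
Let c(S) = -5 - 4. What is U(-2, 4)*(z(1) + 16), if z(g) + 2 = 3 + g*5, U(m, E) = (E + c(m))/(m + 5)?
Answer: -110/3 ≈ -36.667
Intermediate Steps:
c(S) = -9
U(m, E) = (-9 + E)/(5 + m) (U(m, E) = (E - 9)/(m + 5) = (-9 + E)/(5 + m))
z(g) = 1 + 5*g (z(g) = -2 + (3 + g*5) = -2 + (3 + 5*g) = 1 + 5*g)
U(-2, 4)*(z(1) + 16) = ((-9 + 4)/(5 - 2))*((1 + 5*1) + 16) = (-5/3)*((1 + 5) + 16) = ((⅓)*(-5))*(6 + 16) = -5/3*22 = -110/3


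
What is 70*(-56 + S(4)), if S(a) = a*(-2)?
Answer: -4480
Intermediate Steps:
S(a) = -2*a
70*(-56 + S(4)) = 70*(-56 - 2*4) = 70*(-56 - 8) = 70*(-64) = -4480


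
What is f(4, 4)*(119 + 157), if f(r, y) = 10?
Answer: 2760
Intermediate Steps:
f(4, 4)*(119 + 157) = 10*(119 + 157) = 10*276 = 2760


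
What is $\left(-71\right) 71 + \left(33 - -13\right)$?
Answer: $-4995$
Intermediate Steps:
$\left(-71\right) 71 + \left(33 - -13\right) = -5041 + \left(33 + 13\right) = -5041 + 46 = -4995$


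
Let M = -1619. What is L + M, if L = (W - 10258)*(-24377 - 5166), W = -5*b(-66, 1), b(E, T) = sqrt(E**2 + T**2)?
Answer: 303050475 + 147715*sqrt(4357) ≈ 3.1280e+8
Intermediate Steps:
W = -5*sqrt(4357) (W = -5*sqrt((-66)**2 + 1**2) = -5*sqrt(4356 + 1) = -5*sqrt(4357) ≈ -330.04)
L = 303052094 + 147715*sqrt(4357) (L = (-5*sqrt(4357) - 10258)*(-24377 - 5166) = (-10258 - 5*sqrt(4357))*(-29543) = 303052094 + 147715*sqrt(4357) ≈ 3.1280e+8)
L + M = (303052094 + 147715*sqrt(4357)) - 1619 = 303050475 + 147715*sqrt(4357)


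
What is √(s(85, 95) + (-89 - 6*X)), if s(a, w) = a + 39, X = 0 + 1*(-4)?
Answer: √59 ≈ 7.6811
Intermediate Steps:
X = -4 (X = 0 - 4 = -4)
s(a, w) = 39 + a
√(s(85, 95) + (-89 - 6*X)) = √((39 + 85) + (-89 - 6*(-4))) = √(124 + (-89 + 24)) = √(124 - 65) = √59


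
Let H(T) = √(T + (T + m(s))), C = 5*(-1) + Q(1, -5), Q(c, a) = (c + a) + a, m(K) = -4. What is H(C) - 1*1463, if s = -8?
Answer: -1463 + 4*I*√2 ≈ -1463.0 + 5.6569*I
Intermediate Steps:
Q(c, a) = c + 2*a (Q(c, a) = (a + c) + a = c + 2*a)
C = -14 (C = 5*(-1) + (1 + 2*(-5)) = -5 + (1 - 10) = -5 - 9 = -14)
H(T) = √(-4 + 2*T) (H(T) = √(T + (T - 4)) = √(T + (-4 + T)) = √(-4 + 2*T))
H(C) - 1*1463 = √(-4 + 2*(-14)) - 1*1463 = √(-4 - 28) - 1463 = √(-32) - 1463 = 4*I*√2 - 1463 = -1463 + 4*I*√2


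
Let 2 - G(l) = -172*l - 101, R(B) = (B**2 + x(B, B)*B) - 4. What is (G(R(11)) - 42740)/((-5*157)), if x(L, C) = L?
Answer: 1701/785 ≈ 2.1669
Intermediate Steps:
R(B) = -4 + 2*B**2 (R(B) = (B**2 + B*B) - 4 = (B**2 + B**2) - 4 = 2*B**2 - 4 = -4 + 2*B**2)
G(l) = 103 + 172*l (G(l) = 2 - (-172*l - 101) = 2 - (-101 - 172*l) = 2 + (101 + 172*l) = 103 + 172*l)
(G(R(11)) - 42740)/((-5*157)) = ((103 + 172*(-4 + 2*11**2)) - 42740)/((-5*157)) = ((103 + 172*(-4 + 2*121)) - 42740)/(-785) = ((103 + 172*(-4 + 242)) - 42740)*(-1/785) = ((103 + 172*238) - 42740)*(-1/785) = ((103 + 40936) - 42740)*(-1/785) = (41039 - 42740)*(-1/785) = -1701*(-1/785) = 1701/785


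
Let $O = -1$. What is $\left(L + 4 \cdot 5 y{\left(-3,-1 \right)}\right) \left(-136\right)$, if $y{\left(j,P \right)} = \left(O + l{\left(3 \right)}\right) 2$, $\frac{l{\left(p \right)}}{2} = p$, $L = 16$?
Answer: $-29376$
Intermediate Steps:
$l{\left(p \right)} = 2 p$
$y{\left(j,P \right)} = 10$ ($y{\left(j,P \right)} = \left(-1 + 2 \cdot 3\right) 2 = \left(-1 + 6\right) 2 = 5 \cdot 2 = 10$)
$\left(L + 4 \cdot 5 y{\left(-3,-1 \right)}\right) \left(-136\right) = \left(16 + 4 \cdot 5 \cdot 10\right) \left(-136\right) = \left(16 + 20 \cdot 10\right) \left(-136\right) = \left(16 + 200\right) \left(-136\right) = 216 \left(-136\right) = -29376$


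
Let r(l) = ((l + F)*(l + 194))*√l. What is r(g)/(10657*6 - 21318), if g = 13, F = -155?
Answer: -1633*√13/2368 ≈ -2.4864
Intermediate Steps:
r(l) = √l*(-155 + l)*(194 + l) (r(l) = ((l - 155)*(l + 194))*√l = ((-155 + l)*(194 + l))*√l = √l*(-155 + l)*(194 + l))
r(g)/(10657*6 - 21318) = (√13*(-30070 + 13² + 39*13))/(10657*6 - 21318) = (√13*(-30070 + 169 + 507))/(63942 - 21318) = (√13*(-29394))/42624 = -29394*√13*(1/42624) = -1633*√13/2368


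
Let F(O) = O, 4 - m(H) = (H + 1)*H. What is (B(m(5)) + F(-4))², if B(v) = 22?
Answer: 324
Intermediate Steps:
m(H) = 4 - H*(1 + H) (m(H) = 4 - (H + 1)*H = 4 - (1 + H)*H = 4 - H*(1 + H))
(B(m(5)) + F(-4))² = (22 - 4)² = 18² = 324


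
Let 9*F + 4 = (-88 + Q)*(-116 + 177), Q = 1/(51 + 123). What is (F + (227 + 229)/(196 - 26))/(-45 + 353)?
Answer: -11298521/5856840 ≈ -1.9291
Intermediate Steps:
Q = 1/174 ≈ 0.0057471
F = -934667/1566 (F = -4/9 + ((-88 + 1/174)*(-116 + 177))/9 = -4/9 + (-15311/174*61)/9 = -4/9 + (⅑)*(-933971/174) = -4/9 - 933971/1566 = -934667/1566 ≈ -596.85)
(F + (227 + 229)/(196 - 26))/(-45 + 353) = (-934667/1566 + (227 + 229)/(196 - 26))/(-45 + 353) = (-934667/1566 + 456/170)/308 = (-934667/1566 + 456*(1/170))*(1/308) = (-934667/1566 + 228/85)*(1/308) = -79089647/133110*1/308 = -11298521/5856840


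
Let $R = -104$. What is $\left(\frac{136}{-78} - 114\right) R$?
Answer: $\frac{36112}{3} \approx 12037.0$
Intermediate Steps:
$\left(\frac{136}{-78} - 114\right) R = \left(\frac{136}{-78} - 114\right) \left(-104\right) = \left(136 \left(- \frac{1}{78}\right) - 114\right) \left(-104\right) = \left(- \frac{68}{39} - 114\right) \left(-104\right) = \left(- \frac{4514}{39}\right) \left(-104\right) = \frac{36112}{3}$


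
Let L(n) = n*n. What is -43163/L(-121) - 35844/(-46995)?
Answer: -501217727/229351265 ≈ -2.1854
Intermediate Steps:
L(n) = n²
-43163/L(-121) - 35844/(-46995) = -43163/((-121)²) - 35844/(-46995) = -43163/14641 - 35844*(-1/46995) = -43163*1/14641 + 11948/15665 = -43163/14641 + 11948/15665 = -501217727/229351265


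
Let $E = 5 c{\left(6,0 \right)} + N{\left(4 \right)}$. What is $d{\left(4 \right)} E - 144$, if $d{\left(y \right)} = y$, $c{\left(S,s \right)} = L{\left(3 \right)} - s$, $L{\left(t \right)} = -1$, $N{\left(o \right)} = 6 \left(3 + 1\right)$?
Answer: $-68$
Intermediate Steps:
$N{\left(o \right)} = 24$ ($N{\left(o \right)} = 6 \cdot 4 = 24$)
$c{\left(S,s \right)} = -1 - s$
$E = 19$ ($E = 5 \left(-1 - 0\right) + 24 = 5 \left(-1 + 0\right) + 24 = 5 \left(-1\right) + 24 = -5 + 24 = 19$)
$d{\left(4 \right)} E - 144 = 4 \cdot 19 - 144 = 76 - 144 = -68$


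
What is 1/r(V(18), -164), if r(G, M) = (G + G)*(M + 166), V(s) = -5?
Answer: -1/20 ≈ -0.050000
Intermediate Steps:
r(G, M) = 2*G*(166 + M) (r(G, M) = (2*G)*(166 + M) = 2*G*(166 + M))
1/r(V(18), -164) = 1/(2*(-5)*(166 - 164)) = 1/(2*(-5)*2) = 1/(-20) = -1/20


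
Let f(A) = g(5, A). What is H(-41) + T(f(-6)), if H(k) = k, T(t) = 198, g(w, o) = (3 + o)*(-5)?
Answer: 157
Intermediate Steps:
g(w, o) = -15 - 5*o
f(A) = -15 - 5*A
H(-41) + T(f(-6)) = -41 + 198 = 157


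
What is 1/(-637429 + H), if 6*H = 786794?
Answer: -3/1518890 ≈ -1.9751e-6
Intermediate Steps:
H = 393397/3 (H = (⅙)*786794 = 393397/3 ≈ 1.3113e+5)
1/(-637429 + H) = 1/(-637429 + 393397/3) = 1/(-1518890/3) = -3/1518890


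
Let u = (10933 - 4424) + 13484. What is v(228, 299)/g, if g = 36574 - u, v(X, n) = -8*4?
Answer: -32/16581 ≈ -0.0019299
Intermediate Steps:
v(X, n) = -32
u = 19993 (u = 6509 + 13484 = 19993)
g = 16581 (g = 36574 - 1*19993 = 36574 - 19993 = 16581)
v(228, 299)/g = -32/16581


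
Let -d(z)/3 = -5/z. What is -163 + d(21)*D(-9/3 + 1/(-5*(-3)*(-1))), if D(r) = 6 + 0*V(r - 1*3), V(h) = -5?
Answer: -1111/7 ≈ -158.71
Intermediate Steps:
d(z) = 15/z (d(z) = -(-15)/z = 15/z)
D(r) = 6 (D(r) = 6 + 0*(-5) = 6 + 0 = 6)
-163 + d(21)*D(-9/3 + 1/(-5*(-3)*(-1))) = -163 + (15/21)*6 = -163 + (15*(1/21))*6 = -163 + (5/7)*6 = -163 + 30/7 = -1111/7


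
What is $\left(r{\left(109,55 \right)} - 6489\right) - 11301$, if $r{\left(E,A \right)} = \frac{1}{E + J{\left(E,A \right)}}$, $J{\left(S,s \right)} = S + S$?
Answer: $- \frac{5817329}{327} \approx -17790.0$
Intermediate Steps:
$J{\left(S,s \right)} = 2 S$
$r{\left(E,A \right)} = \frac{1}{3 E}$ ($r{\left(E,A \right)} = \frac{1}{E + 2 E} = \frac{1}{3 E}$)
$\left(r{\left(109,55 \right)} - 6489\right) - 11301 = \left(\frac{1}{3 \cdot 109} - 6489\right) - 11301 = \left(\frac{1}{3} \cdot \frac{1}{109} - 6489\right) - 11301 = \left(\frac{1}{327} - 6489\right) - 11301 = - \frac{2121902}{327} - 11301 = - \frac{5817329}{327}$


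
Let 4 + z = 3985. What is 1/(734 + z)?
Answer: 1/4715 ≈ 0.00021209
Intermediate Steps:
z = 3981 (z = -4 + 3985 = 3981)
1/(734 + z) = 1/(734 + 3981) = 1/4715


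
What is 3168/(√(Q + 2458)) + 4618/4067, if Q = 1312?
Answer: 4618/4067 + 1584*√3770/1885 ≈ 52.731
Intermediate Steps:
3168/(√(Q + 2458)) + 4618/4067 = 3168/(√(1312 + 2458)) + 4618/4067 = 3168/(√3770) + 4618*(1/4067) = 3168*(√3770/3770) + 4618/4067 = 1584*√3770/1885 + 4618/4067 = 4618/4067 + 1584*√3770/1885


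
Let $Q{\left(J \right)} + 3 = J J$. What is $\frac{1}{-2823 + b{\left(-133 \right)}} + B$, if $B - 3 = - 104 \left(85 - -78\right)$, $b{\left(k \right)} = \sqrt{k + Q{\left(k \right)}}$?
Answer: $- \frac{44924884749}{2650592} - \frac{\sqrt{17553}}{7951776} \approx -16949.0$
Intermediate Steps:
$Q{\left(J \right)} = -3 + J^{2}$ ($Q{\left(J \right)} = -3 + J J = -3 + J^{2}$)
$b{\left(k \right)} = \sqrt{-3 + k + k^{2}}$ ($b{\left(k \right)} = \sqrt{k + \left(-3 + k^{2}\right)} = \sqrt{-3 + k + k^{2}}$)
$B = -16949$ ($B = 3 - 104 \left(85 - -78\right) = 3 - 104 \left(85 + 78\right) = 3 - 16952 = -16949$)
$\frac{1}{-2823 + b{\left(-133 \right)}} + B = \frac{1}{-2823 + \sqrt{-3 - 133 + \left(-133\right)^{2}}} - 16949 = \frac{1}{-2823 + \sqrt{-3 - 133 + 17689}} - 16949 = \frac{1}{-2823 + \sqrt{17553}} - 16949 = -16949 + \frac{1}{-2823 + \sqrt{17553}}$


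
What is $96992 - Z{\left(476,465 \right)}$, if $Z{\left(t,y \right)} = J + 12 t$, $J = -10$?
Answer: $91290$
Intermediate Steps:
$Z{\left(t,y \right)} = -10 + 12 t$
$96992 - Z{\left(476,465 \right)} = 96992 - \left(-10 + 12 \cdot 476\right) = 96992 - \left(-10 + 5712\right) = 96992 - 5702 = 91290$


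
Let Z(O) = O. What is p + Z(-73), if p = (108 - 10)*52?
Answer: 5023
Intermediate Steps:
p = 5096 (p = 98*52 = 5096)
p + Z(-73) = 5096 - 73 = 5023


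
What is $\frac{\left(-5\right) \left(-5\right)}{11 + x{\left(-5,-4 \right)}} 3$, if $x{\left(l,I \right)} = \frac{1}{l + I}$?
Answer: $\frac{675}{98} \approx 6.8878$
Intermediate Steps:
$x{\left(l,I \right)} = \frac{1}{I + l}$
$\frac{\left(-5\right) \left(-5\right)}{11 + x{\left(-5,-4 \right)}} 3 = \frac{\left(-5\right) \left(-5\right)}{11 + \frac{1}{-4 - 5}} \cdot 3 = \frac{1}{11 + \frac{1}{-9}} \cdot 25 \cdot 3 = \frac{1}{11 - \frac{1}{9}} \cdot 25 \cdot 3 = \frac{1}{\frac{98}{9}} \cdot 25 \cdot 3 = \frac{9}{98} \cdot 25 \cdot 3 = \frac{225}{98} \cdot 3 = \frac{675}{98}$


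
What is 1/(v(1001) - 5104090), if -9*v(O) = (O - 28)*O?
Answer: -9/46910783 ≈ -1.9185e-7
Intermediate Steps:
v(O) = -O*(-28 + O)/9 (v(O) = -(O - 28)*O/9 = -(-28 + O)*O/9 = -O*(-28 + O)/9)
1/(v(1001) - 5104090) = 1/((⅑)*1001*(28 - 1*1001) - 5104090) = 1/((⅑)*1001*(28 - 1001) - 5104090) = 1/((⅑)*1001*(-973) - 5104090) = 1/(-973973/9 - 5104090) = 1/(-46910783/9) = -9/46910783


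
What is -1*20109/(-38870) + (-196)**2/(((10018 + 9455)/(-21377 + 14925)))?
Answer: -9633927861283/756915510 ≈ -12728.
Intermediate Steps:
-1*20109/(-38870) + (-196)**2/(((10018 + 9455)/(-21377 + 14925))) = -20109*(-1/38870) + 38416/((19473/(-6452))) = 20109/38870 + 38416/((19473*(-1/6452))) = 20109/38870 + 38416/(-19473/6452) = 20109/38870 + 38416*(-6452/19473) = 20109/38870 - 247860032/19473 = -9633927861283/756915510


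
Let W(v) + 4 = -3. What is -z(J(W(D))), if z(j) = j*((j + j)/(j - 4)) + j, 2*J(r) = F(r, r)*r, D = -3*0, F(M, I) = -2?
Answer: -119/3 ≈ -39.667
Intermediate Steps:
D = 0
W(v) = -7 (W(v) = -4 - 3 = -7)
J(r) = -r (J(r) = (-2*r)/2 = -r)
z(j) = j + 2*j**2/(-4 + j) (z(j) = j*((2*j)/(-4 + j)) + j = j*(2*j/(-4 + j)) + j = 2*j**2/(-4 + j) + j = j + 2*j**2/(-4 + j))
-z(J(W(D))) = -(-1*(-7))*(-4 + 3*(-1*(-7)))/(-4 - 1*(-7)) = -7*(-4 + 3*7)/(-4 + 7) = -7*(-4 + 21)/3 = -7*17/3 = -1*119/3 = -119/3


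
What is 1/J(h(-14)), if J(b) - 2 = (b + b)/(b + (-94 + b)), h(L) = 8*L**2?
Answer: 1521/4610 ≈ 0.32994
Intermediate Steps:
J(b) = 2 + 2*b/(-94 + 2*b) (J(b) = 2 + (b + b)/(b + (-94 + b)) = 2 + (2*b)/(-94 + 2*b) = 2 + 2*b/(-94 + 2*b))
1/J(h(-14)) = 1/((-94 + 3*(8*(-14)**2))/(-47 + 8*(-14)**2)) = 1/((-94 + 3*(8*196))/(-47 + 8*196)) = 1/((-94 + 3*1568)/(-47 + 1568)) = 1/((-94 + 4704)/1521) = 1/((1/1521)*4610) = 1/(4610/1521) = 1521/4610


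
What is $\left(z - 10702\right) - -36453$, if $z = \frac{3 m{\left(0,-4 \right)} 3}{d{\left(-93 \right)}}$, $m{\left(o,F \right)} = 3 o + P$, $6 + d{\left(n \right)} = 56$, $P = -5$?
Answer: $\frac{257501}{10} \approx 25750.0$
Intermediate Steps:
$d{\left(n \right)} = 50$ ($d{\left(n \right)} = -6 + 56 = 50$)
$m{\left(o,F \right)} = -5 + 3 o$ ($m{\left(o,F \right)} = 3 o - 5 = -5 + 3 o$)
$z = - \frac{9}{10}$ ($z = \frac{3 \left(-5 + 3 \cdot 0\right) 3}{50} = 3 \left(-5 + 0\right) 3 \cdot \frac{1}{50} = 3 \left(-5\right) 3 \cdot \frac{1}{50} = \left(-15\right) 3 \cdot \frac{1}{50} = \left(-45\right) \frac{1}{50} = - \frac{9}{10} \approx -0.9$)
$\left(z - 10702\right) - -36453 = \left(- \frac{9}{10} - 10702\right) - -36453 = - \frac{107029}{10} + 36453 = \frac{257501}{10}$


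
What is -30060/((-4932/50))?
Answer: 41750/137 ≈ 304.74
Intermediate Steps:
-30060/((-4932/50)) = -30060/((-1644*3/50)) = -30060/(-2466/25) = -30060*(-25/2466) = 41750/137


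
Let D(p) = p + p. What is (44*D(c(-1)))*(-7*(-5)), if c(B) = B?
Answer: -3080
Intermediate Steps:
D(p) = 2*p
(44*D(c(-1)))*(-7*(-5)) = (44*(2*(-1)))*(-7*(-5)) = (44*(-2))*35 = -88*35 = -3080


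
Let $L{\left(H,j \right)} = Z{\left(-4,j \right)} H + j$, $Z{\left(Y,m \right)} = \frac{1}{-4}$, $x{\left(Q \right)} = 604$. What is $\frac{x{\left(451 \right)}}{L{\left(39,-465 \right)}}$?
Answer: $- \frac{2416}{1899} \approx -1.2722$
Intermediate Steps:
$Z{\left(Y,m \right)} = - \frac{1}{4}$
$L{\left(H,j \right)} = j - \frac{H}{4}$ ($L{\left(H,j \right)} = - \frac{H}{4} + j = j - \frac{H}{4}$)
$\frac{x{\left(451 \right)}}{L{\left(39,-465 \right)}} = \frac{604}{-465 - \frac{39}{4}} = \frac{604}{- \frac{1899}{4}} = 604 \left(- \frac{4}{1899}\right) = - \frac{2416}{1899}$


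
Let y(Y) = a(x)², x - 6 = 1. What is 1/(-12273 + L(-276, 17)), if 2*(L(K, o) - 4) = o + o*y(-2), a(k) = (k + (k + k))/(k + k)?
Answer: -8/97931 ≈ -8.1690e-5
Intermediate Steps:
x = 7 (x = 6 + 1 = 7)
a(k) = 3/2 (a(k) = (k + 2*k)/((2*k)) = (3*k)*(1/(2*k)) = 3/2)
y(Y) = 9/4 (y(Y) = (3/2)² = 9/4)
L(K, o) = 4 + 13*o/8 (L(K, o) = 4 + (o + o*(9/4))/2 = 4 + (o + 9*o/4)/2 = 4 + (13*o/4)/2 = 4 + 13*o/8)
1/(-12273 + L(-276, 17)) = 1/(-12273 + (4 + (13/8)*17)) = 1/(-12273 + (4 + 221/8)) = 1/(-12273 + 253/8) = 1/(-97931/8) = -8/97931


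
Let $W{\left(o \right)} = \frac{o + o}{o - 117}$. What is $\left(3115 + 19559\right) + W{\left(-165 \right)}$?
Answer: $\frac{1065733}{47} \approx 22675.0$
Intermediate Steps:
$W{\left(o \right)} = \frac{2 o}{-117 + o}$
$\left(3115 + 19559\right) + W{\left(-165 \right)} = \left(3115 + 19559\right) + 2 \left(-165\right) \frac{1}{-117 - 165} = 22674 + 2 \left(-165\right) \frac{1}{-282} = 22674 + 2 \left(-165\right) \left(- \frac{1}{282}\right) = 22674 + \frac{55}{47} = \frac{1065733}{47}$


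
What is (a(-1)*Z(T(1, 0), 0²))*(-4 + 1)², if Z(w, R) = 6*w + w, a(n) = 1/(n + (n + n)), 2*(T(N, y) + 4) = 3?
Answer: 105/2 ≈ 52.500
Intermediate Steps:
T(N, y) = -5/2 (T(N, y) = -4 + (½)*3 = -4 + 3/2 = -5/2)
a(n) = 1/(3*n) (a(n) = 1/(n + 2*n) = 1/(3*n))
Z(w, R) = 7*w
(a(-1)*Z(T(1, 0), 0²))*(-4 + 1)² = (((⅓)/(-1))*(7*(-5/2)))*(-4 + 1)² = (((⅓)*(-1))*(-35/2))*(-3)² = -⅓*(-35/2)*9 = (35/6)*9 = 105/2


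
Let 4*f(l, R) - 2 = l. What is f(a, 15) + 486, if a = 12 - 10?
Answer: 487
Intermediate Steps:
a = 2
f(l, R) = 1/2 + l/4
f(a, 15) + 486 = (1/2 + (1/4)*2) + 486 = (1/2 + 1/2) + 486 = 1 + 486 = 487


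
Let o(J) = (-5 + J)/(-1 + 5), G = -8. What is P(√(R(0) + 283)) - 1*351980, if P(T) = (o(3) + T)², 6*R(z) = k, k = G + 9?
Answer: -351980 + (3 - √10194)²/36 ≈ -3.5171e+5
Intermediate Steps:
k = 1 (k = -8 + 9 = 1)
R(z) = ⅙ (R(z) = (⅙)*1 = ⅙)
o(J) = -5/4 + J/4 (o(J) = (-5 + J)/4 = (-5 + J)*(¼) = -5/4 + J/4)
P(T) = (-½ + T)² (P(T) = ((-5/4 + (¼)*3) + T)² = ((-5/4 + ¾) + T)² = (-½ + T)²)
P(√(R(0) + 283)) - 1*351980 = (-1 + 2*√(⅙ + 283))²/4 - 1*351980 = (-1 + 2*√(1699/6))²/4 - 351980 = (-1 + 2*(√10194/6))²/4 - 351980 = (-1 + √10194/3)²/4 - 351980 = -351980 + (-1 + √10194/3)²/4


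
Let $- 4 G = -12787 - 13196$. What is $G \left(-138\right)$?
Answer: $- \frac{1792827}{2} \approx -8.9641 \cdot 10^{5}$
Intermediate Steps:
$G = \frac{25983}{4}$ ($G = - \frac{-12787 - 13196}{4} = \left(- \frac{1}{4}\right) \left(-25983\right) = \frac{25983}{4} \approx 6495.8$)
$G \left(-138\right) = \frac{25983}{4} \left(-138\right) = - \frac{1792827}{2}$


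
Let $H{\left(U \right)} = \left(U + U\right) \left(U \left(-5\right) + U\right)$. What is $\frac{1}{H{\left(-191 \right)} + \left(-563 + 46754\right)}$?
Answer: $- \frac{1}{245657} \approx -4.0707 \cdot 10^{-6}$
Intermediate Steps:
$H{\left(U \right)} = - 8 U^{2}$ ($H{\left(U \right)} = 2 U \left(- 5 U + U\right) = 2 U \left(- 4 U\right) = - 8 U^{2}$)
$\frac{1}{H{\left(-191 \right)} + \left(-563 + 46754\right)} = \frac{1}{- 8 \left(-191\right)^{2} + \left(-563 + 46754\right)} = \frac{1}{\left(-8\right) 36481 + 46191} = \frac{1}{-291848 + 46191} = \frac{1}{-245657} = - \frac{1}{245657}$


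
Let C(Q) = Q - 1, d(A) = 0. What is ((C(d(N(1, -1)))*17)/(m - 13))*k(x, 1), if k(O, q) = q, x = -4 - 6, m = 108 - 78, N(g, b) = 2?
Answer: -1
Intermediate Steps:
m = 30
x = -10
C(Q) = -1 + Q
((C(d(N(1, -1)))*17)/(m - 13))*k(x, 1) = (((-1 + 0)*17)/(30 - 13))*1 = (-1*17/17)*1 = -17*1/17*1 = -1*1 = -1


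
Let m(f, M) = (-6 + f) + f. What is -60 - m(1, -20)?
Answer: -56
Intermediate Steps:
m(f, M) = -6 + 2*f
-60 - m(1, -20) = -60 - (-6 + 2*1) = -60 - (-6 + 2) = -60 - 1*(-4) = -60 + 4 = -56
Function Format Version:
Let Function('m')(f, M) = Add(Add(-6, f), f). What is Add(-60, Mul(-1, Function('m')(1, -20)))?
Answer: -56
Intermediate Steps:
Function('m')(f, M) = Add(-6, Mul(2, f))
Add(-60, Mul(-1, Function('m')(1, -20))) = Add(-60, Mul(-1, Add(-6, Mul(2, 1)))) = Add(-60, Mul(-1, Add(-6, 2))) = Add(-60, Mul(-1, -4)) = Add(-60, 4) = -56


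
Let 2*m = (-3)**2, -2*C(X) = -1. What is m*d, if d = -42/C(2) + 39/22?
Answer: -16281/44 ≈ -370.02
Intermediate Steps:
C(X) = 1/2 (C(X) = -1/2*(-1) = 1/2)
m = 9/2 (m = (1/2)*(-3)**2 = (1/2)*9 = 9/2 ≈ 4.5000)
d = -1809/22 (d = -42/1/2 + 39/22 = -42*2 + 39*(1/22) = -84 + 39/22 = -1809/22 ≈ -82.227)
m*d = (9/2)*(-1809/22) = -16281/44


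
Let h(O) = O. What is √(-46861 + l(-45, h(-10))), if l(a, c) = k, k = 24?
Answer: I*√46837 ≈ 216.42*I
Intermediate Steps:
l(a, c) = 24
√(-46861 + l(-45, h(-10))) = √(-46861 + 24) = √(-46837) = I*√46837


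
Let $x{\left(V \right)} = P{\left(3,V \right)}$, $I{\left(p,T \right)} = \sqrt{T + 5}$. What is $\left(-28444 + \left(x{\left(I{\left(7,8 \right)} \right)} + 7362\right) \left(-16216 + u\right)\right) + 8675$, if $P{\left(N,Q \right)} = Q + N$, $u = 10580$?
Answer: $-41528909 - 5636 \sqrt{13} \approx -4.1549 \cdot 10^{7}$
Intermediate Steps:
$I{\left(p,T \right)} = \sqrt{5 + T}$
$P{\left(N,Q \right)} = N + Q$
$x{\left(V \right)} = 3 + V$
$\left(-28444 + \left(x{\left(I{\left(7,8 \right)} \right)} + 7362\right) \left(-16216 + u\right)\right) + 8675 = \left(-28444 + \left(\left(3 + \sqrt{5 + 8}\right) + 7362\right) \left(-16216 + 10580\right)\right) + 8675 = \left(-28444 + \left(\left(3 + \sqrt{13}\right) + 7362\right) \left(-5636\right)\right) + 8675 = \left(-28444 + \left(7365 + \sqrt{13}\right) \left(-5636\right)\right) + 8675 = \left(-28444 - \left(41509140 + 5636 \sqrt{13}\right)\right) + 8675 = \left(-41537584 - 5636 \sqrt{13}\right) + 8675 = -41528909 - 5636 \sqrt{13}$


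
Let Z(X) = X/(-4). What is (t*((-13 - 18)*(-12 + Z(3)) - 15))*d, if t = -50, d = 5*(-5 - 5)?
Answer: 950625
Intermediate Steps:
Z(X) = -X/4 (Z(X) = X*(-1/4) = -X/4)
d = -50 (d = 5*(-10) = -50)
(t*((-13 - 18)*(-12 + Z(3)) - 15))*d = -50*((-13 - 18)*(-12 - 1/4*3) - 15)*(-50) = -50*(-31*(-12 - 3/4) - 15)*(-50) = -50*(-31*(-51/4) - 15)*(-50) = -50*(1581/4 - 15)*(-50) = -50*1521/4*(-50) = -38025/2*(-50) = 950625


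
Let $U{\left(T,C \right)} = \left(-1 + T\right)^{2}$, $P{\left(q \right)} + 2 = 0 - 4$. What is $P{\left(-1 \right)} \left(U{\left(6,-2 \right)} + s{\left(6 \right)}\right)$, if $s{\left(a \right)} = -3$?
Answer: $-132$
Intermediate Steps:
$P{\left(q \right)} = -6$ ($P{\left(q \right)} = -2 + \left(0 - 4\right) = -2 - 4 = -6$)
$P{\left(-1 \right)} \left(U{\left(6,-2 \right)} + s{\left(6 \right)}\right) = - 6 \left(\left(-1 + 6\right)^{2} - 3\right) = - 6 \left(5^{2} - 3\right) = - 6 \left(25 - 3\right) = \left(-6\right) 22 = -132$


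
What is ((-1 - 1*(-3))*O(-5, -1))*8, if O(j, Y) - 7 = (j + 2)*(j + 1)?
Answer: 304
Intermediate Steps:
O(j, Y) = 7 + (1 + j)*(2 + j) (O(j, Y) = 7 + (j + 2)*(j + 1) = 7 + (2 + j)*(1 + j) = 7 + (1 + j)*(2 + j))
((-1 - 1*(-3))*O(-5, -1))*8 = ((-1 - 1*(-3))*(9 + (-5)**2 + 3*(-5)))*8 = ((-1 + 3)*(9 + 25 - 15))*8 = (2*19)*8 = 38*8 = 304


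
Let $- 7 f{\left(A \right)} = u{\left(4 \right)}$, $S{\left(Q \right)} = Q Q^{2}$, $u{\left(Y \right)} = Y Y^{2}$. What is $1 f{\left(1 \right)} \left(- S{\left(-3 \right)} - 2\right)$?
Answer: $- \frac{1600}{7} \approx -228.57$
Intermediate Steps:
$u{\left(Y \right)} = Y^{3}$
$S{\left(Q \right)} = Q^{3}$
$f{\left(A \right)} = - \frac{64}{7}$ ($f{\left(A \right)} = - \frac{4^{3}}{7} = \left(- \frac{1}{7}\right) 64 = - \frac{64}{7}$)
$1 f{\left(1 \right)} \left(- S{\left(-3 \right)} - 2\right) = 1 \left(- \frac{64}{7}\right) \left(- \left(-3\right)^{3} - 2\right) = - \frac{64 \left(\left(-1\right) \left(-27\right) - 2\right)}{7} = - \frac{64 \left(27 - 2\right)}{7} = \left(- \frac{64}{7}\right) 25 = - \frac{1600}{7}$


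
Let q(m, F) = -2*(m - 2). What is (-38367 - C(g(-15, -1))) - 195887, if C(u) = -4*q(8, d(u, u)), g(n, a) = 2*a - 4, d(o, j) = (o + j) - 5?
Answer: -234302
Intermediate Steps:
d(o, j) = -5 + j + o (d(o, j) = (j + o) - 5 = -5 + j + o)
q(m, F) = 4 - 2*m (q(m, F) = -2*(-2 + m) = 4 - 2*m)
g(n, a) = -4 + 2*a
C(u) = 48 (C(u) = -4*(4 - 2*8) = -4*(4 - 16) = -4*(-12) = 48)
(-38367 - C(g(-15, -1))) - 195887 = (-38367 - 1*48) - 195887 = (-38367 - 48) - 195887 = -38415 - 195887 = -234302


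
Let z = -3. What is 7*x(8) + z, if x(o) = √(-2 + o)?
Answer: -3 + 7*√6 ≈ 14.146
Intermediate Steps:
7*x(8) + z = 7*√(-2 + 8) - 3 = 7*√6 - 3 = -3 + 7*√6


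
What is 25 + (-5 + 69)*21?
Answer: 1369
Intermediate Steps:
25 + (-5 + 69)*21 = 25 + 64*21 = 25 + 1344 = 1369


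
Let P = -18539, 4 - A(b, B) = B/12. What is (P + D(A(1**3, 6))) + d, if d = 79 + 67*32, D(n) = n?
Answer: -32625/2 ≈ -16313.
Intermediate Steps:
A(b, B) = 4 - B/12
d = 2223 (d = 79 + 2144 = 2223)
(P + D(A(1**3, 6))) + d = (-18539 + (4 - 1/12*6)) + 2223 = (-18539 + (4 - 1/2)) + 2223 = (-18539 + 7/2) + 2223 = -37071/2 + 2223 = -32625/2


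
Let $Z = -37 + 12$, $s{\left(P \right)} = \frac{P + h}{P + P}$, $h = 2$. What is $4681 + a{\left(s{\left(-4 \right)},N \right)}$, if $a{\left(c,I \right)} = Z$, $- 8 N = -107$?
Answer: $4656$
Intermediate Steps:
$N = \frac{107}{8}$ ($N = \left(- \frac{1}{8}\right) \left(-107\right) = \frac{107}{8} \approx 13.375$)
$s{\left(P \right)} = \frac{2 + P}{2 P}$ ($s{\left(P \right)} = \frac{P + 2}{P + P} = \frac{2 + P}{2 P}$)
$Z = -25$
$a{\left(c,I \right)} = -25$
$4681 + a{\left(s{\left(-4 \right)},N \right)} = 4681 - 25 = 4656$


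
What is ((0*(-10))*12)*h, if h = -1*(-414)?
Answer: 0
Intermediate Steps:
h = 414
((0*(-10))*12)*h = ((0*(-10))*12)*414 = (0*12)*414 = 0*414 = 0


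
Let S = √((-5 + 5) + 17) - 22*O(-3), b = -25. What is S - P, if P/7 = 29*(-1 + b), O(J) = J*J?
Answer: 5080 + √17 ≈ 5084.1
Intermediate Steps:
O(J) = J²
S = -198 + √17 (S = √((-5 + 5) + 17) - 22*(-3)² = √(0 + 17) - 22*9 = √17 - 198 = -198 + √17 ≈ -193.88)
P = -5278 (P = 7*(29*(-1 - 25)) = 7*(29*(-26)) = 7*(-754) = -5278)
S - P = (-198 + √17) - 1*(-5278) = (-198 + √17) + 5278 = 5080 + √17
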